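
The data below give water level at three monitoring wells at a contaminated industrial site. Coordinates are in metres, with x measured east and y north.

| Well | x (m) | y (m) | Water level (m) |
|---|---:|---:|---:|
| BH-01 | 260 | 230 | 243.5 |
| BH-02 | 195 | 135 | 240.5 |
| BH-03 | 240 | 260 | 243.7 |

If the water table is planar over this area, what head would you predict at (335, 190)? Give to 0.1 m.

244.1 m

Differences from BH-01: to BH-02 (Δx, Δy, Δh) = (-65, -95, -3.0); to BH-03 = (-20, 30, +0.2).
Solve a·Δx + b·Δy = Δh: det = (-65)·30 − (-20)·(-95) = -3850.
∂h/∂x = [(-3.0)·30 − (+0.2)·(-95)] / -3850 = +0.01844
∂h/∂y = [(-65)·(+0.2) − (-20)·(-3.0)] / -3850 = +0.01896
h(335, 190) = 243.5 + (+0.01844)·(75) + (+0.01896)·(-40) = 243.5 +1.383 -0.758 = 244.125 m.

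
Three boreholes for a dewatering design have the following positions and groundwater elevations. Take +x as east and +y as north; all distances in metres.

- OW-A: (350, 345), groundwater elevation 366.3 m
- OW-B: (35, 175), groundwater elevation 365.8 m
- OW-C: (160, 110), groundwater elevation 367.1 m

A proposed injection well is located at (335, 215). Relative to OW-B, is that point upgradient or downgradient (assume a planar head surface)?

upgradient

Differences from OW-A: to OW-B (Δx, Δy, Δh) = (-315, -170, -0.5); to OW-C = (-190, -235, +0.8).
Determinant of the coordinate differences = (-315)·(-235) − (-190)·(-170) = 41725.
∂h/∂x = [(-0.5)·(-235) − (+0.8)·(-170)] / 41725 = +0.006075
∂h/∂y = [(-315)·(+0.8) − (-190)·(-0.5)] / 41725 = -0.008316
Head at (335, 215) = 366.3 + (+0.006075)·(-15) + (-0.008316)·(-130) = 367.29 m.
That is higher than the 365.8 m at OW-B, so the point is upgradient.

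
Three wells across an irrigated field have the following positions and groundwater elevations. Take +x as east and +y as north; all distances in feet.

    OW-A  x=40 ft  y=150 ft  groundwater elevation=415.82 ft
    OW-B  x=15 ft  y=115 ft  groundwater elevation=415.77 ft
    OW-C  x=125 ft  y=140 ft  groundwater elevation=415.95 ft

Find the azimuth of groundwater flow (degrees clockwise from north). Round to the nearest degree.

Three-point gradient (reference OW-A): Δ to OW-B = (-25, -35, -0.05), Δ to OW-C = (85, -10, +0.13).
∂h/∂x = +0.001566, ∂h/∂y = +0.0003101 (det = 3225).
Flow direction (−∇h) has components (-0.001566 E, -0.0003101 N).
Azimuth = atan2(E, N) = atan2(-0.001566, -0.0003101) = 258.8° ≈ 259°.

259°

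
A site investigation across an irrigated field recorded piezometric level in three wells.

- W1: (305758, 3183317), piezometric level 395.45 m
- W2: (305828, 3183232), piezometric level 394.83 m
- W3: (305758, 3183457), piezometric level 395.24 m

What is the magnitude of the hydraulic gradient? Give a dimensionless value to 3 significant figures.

0.0108

With h = a·x + b·y + c and W1 as origin, the differences give:
  70·a + (-85)·b = -0.62
  0·a + 140·b = -0.21
Eliminate b (×140 and ×(-85), subtract): 9800·a = -104.650 → a = ∂h/∂x = -0.01068
Back-substitute: b = ∂h/∂y = -0.001500.
|∇h| = √(-0.01068² + -0.001500²) = 0.01078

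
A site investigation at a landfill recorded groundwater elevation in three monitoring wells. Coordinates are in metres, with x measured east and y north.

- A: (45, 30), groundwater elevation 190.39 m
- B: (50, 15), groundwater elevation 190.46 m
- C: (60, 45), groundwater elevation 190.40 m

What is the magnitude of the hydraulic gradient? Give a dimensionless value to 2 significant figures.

0.0052

Taking A as reference: B−A = (5, -15, +0.07); C−A = (15, 15, +0.01).
Determinant of the coordinate differences = 5·15 − 15·(-15) = 300.
∂h/∂x = [(+0.07)·15 − (+0.01)·(-15)] / 300 = +0.004000
∂h/∂y = [5·(+0.01) − 15·(+0.07)] / 300 = -0.003333
|∇h| = √(0.004000² + -0.003333²) = 0.005207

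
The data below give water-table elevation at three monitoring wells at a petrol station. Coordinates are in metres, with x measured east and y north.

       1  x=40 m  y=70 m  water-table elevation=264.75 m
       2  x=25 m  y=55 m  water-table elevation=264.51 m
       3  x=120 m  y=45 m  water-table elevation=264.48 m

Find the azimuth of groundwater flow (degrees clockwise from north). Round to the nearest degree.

With h = a·x + b·y + c and 1 as origin, the differences give:
  (-15)·a + (-15)·b = -0.24
  80·a + (-25)·b = -0.27
Eliminate b (×(-25) and ×(-15), subtract): 1575·a = 1.950 → a = ∂h/∂x = +0.001238
Back-substitute: b = ∂h/∂y = +0.01476.
Flow direction (−∇h) has components (-0.001238 E, -0.01476 N).
Azimuth = atan2(E, N) = atan2(-0.001238, -0.01476) = 184.8° ≈ 185°.

185°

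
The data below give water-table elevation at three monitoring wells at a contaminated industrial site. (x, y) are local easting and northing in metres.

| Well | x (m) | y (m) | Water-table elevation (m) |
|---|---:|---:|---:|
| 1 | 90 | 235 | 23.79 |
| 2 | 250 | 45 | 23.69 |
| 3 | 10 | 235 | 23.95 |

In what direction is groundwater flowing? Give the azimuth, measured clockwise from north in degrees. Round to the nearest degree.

Taking 1 as reference: 2−1 = (160, -190, -0.10); 3−1 = (-80, 0, +0.16).
Solve a·Δx + b·Δy = Δh: det = 160·0 − (-80)·(-190) = -15200.
∂h/∂x = [(-0.10)·0 − (+0.16)·(-190)] / -15200 = -0.002000
∂h/∂y = [160·(+0.16) − (-80)·(-0.10)] / -15200 = -0.001158
Flow direction (−∇h) has components (+0.002000 E, +0.001158 N).
Azimuth = atan2(E, N) = atan2(+0.002000, +0.001158) = 59.9° ≈ 060°.

060°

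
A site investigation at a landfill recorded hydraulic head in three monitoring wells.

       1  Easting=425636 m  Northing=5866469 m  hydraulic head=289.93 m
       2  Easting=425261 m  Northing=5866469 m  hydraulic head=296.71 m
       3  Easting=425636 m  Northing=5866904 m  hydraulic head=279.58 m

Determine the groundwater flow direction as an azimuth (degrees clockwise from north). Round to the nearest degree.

∂h/∂x = (296.71 − 289.93) / (425261 − 425636) = -0.01808
∂h/∂y = (279.58 − 289.93) / (5866904 − 5866469) = -0.02379
Flow direction (−∇h) has components (+0.01808 E, +0.02379 N).
Azimuth = atan2(E, N) = atan2(+0.01808, +0.02379) = 37.2° ≈ 037°.

037°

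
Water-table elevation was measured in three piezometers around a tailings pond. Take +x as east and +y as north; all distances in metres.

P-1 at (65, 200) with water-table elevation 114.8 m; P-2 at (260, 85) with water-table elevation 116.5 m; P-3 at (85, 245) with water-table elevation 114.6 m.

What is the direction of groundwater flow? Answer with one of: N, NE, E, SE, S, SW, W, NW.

NW

Differences from P-1: to P-2 (Δx, Δy, Δh) = (195, -115, +1.7); to P-3 = (20, 45, -0.2).
Solve a·Δx + b·Δy = Δh: det = 195·45 − 20·(-115) = 11075.
∂h/∂x = [(+1.7)·45 − (-0.2)·(-115)] / 11075 = +0.004831
∂h/∂y = [195·(-0.2) − 20·(+1.7)] / 11075 = -0.006591
Flow = −∇h = (-0.004831 east, +0.006591 north), which points northwest.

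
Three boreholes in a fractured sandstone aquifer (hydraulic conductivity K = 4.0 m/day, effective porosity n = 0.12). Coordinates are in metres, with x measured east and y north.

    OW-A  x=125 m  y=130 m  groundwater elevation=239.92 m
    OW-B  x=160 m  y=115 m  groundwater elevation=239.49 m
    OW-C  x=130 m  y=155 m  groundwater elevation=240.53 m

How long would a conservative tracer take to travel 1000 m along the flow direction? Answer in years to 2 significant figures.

Taking OW-A as reference: OW-B−OW-A = (35, -15, -0.43); OW-C−OW-A = (5, 25, +0.61).
Determinant of the coordinate differences = 35·25 − 5·(-15) = 950.
∂h/∂x = [(-0.43)·25 − (+0.61)·(-15)] / 950 = -0.001684
∂h/∂y = [35·(+0.61) − 5·(-0.43)] / 950 = +0.02474
|∇h| = √(-0.001684² + 0.02474²) = 0.0248
Seepage velocity v = K·i/n = 4.0 × 0.0248 / 0.12 = 0.8267 m/day.
t = 1000 / 0.8267 = 1210 days = 3.31 years.

3.3 years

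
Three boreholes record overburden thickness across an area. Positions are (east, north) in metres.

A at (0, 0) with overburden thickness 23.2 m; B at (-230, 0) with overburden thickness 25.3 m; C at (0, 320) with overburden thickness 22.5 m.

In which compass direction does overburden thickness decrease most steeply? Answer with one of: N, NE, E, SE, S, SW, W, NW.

∂d/∂x = (25.3 − 23.2) / (-230 − 0) = -0.009130
∂d/∂y = (22.5 − 23.2) / (320 − 0) = -0.002187
Steepest decrease is along −∇f = (+0.009130 E, +0.002187 N) → east.

E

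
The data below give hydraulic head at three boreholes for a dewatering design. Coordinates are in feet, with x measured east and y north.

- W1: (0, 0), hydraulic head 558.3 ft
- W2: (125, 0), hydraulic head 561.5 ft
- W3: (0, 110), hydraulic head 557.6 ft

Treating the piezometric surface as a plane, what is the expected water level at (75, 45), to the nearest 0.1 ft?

559.9 ft

∂h/∂x = (561.5 − 558.3) / (125 − 0) = +0.02560
∂h/∂y = (557.6 − 558.3) / (110 − 0) = -0.006364
h(75, 45) = 558.3 + (+0.02560)·(75) + (-0.006364)·(45) = 558.3 +1.920 -0.286 = 559.934 ft.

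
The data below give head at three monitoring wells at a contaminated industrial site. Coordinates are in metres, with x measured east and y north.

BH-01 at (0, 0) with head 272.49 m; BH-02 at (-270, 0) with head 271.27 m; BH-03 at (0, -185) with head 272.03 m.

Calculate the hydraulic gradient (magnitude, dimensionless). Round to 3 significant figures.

0.00516

∂h/∂x = (271.27 − 272.49) / (-270 − 0) = +0.004519
∂h/∂y = (272.03 − 272.49) / (-185 − 0) = +0.002486
|∇h| = √(0.004519² + 0.002486²) = 0.005158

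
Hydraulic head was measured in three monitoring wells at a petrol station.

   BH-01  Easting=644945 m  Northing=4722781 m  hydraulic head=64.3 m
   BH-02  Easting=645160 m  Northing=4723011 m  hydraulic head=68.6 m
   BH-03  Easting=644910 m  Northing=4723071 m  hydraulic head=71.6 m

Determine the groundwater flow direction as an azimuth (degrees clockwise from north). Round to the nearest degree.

Differences from BH-01: to BH-02 (Δx, Δy, Δh) = (215, 230, +4.3); to BH-03 = (-35, 290, +7.3).
Determinant of the coordinate differences = 215·290 − (-35)·230 = 70400.
∂h/∂x = [(+4.3)·290 − (+7.3)·230] / 70400 = -0.006136
∂h/∂y = [215·(+7.3) − (-35)·(+4.3)] / 70400 = +0.02443
Flow direction (−∇h) has components (+0.006136 E, -0.02443 N).
Azimuth = atan2(E, N) = atan2(+0.006136, -0.02443) = 165.9° ≈ 166°.

166°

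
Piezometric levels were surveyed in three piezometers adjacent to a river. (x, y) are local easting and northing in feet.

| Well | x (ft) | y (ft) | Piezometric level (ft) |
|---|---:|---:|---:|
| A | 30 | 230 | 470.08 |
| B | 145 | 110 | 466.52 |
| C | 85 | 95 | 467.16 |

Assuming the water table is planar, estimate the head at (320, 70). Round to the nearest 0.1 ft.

463.3 ft

Three-point gradient (reference A): Δ to B = (115, -120, -3.56), Δ to C = (55, -135, -2.92).
∂h/∂x = -0.01459, ∂h/∂y = +0.01569 (det = -8925).
h(320, 70) = 470.08 + (-0.01459)·(290) + (+0.01569)·(-160) = 470.08 -4.231 -2.510 = 463.340 ft.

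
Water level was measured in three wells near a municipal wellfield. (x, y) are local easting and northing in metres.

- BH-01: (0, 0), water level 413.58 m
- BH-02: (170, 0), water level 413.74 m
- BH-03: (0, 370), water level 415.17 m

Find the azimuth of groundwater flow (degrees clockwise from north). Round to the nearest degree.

192°

∂h/∂x = (413.74 − 413.58) / (170 − 0) = +0.0009412
∂h/∂y = (415.17 − 413.58) / (370 − 0) = +0.004297
Flow direction (−∇h) has components (-0.0009412 E, -0.004297 N).
Azimuth = atan2(E, N) = atan2(-0.0009412, -0.004297) = 192.4° ≈ 192°.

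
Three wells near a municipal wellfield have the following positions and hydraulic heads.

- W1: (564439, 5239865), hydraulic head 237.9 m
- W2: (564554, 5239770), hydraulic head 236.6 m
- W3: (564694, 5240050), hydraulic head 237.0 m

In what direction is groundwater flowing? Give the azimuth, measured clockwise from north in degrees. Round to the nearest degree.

Three-point gradient (reference W1): Δ to W2 = (115, -95, -1.3), Δ to W3 = (255, 185, -0.9).
∂h/∂x = -0.007165, ∂h/∂y = +0.005011 (det = 45500).
Flow direction (−∇h) has components (+0.007165 E, -0.005011 N).
Azimuth = atan2(E, N) = atan2(+0.007165, -0.005011) = 125.0° ≈ 125°.

125°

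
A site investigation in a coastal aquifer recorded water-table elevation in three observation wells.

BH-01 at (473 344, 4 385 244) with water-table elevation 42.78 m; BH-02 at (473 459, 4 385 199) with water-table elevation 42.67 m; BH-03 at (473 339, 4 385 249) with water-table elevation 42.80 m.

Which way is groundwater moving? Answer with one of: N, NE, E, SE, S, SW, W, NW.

Taking BH-01 as reference: BH-02−BH-01 = (115, -45, -0.11); BH-03−BH-01 = (-5, 5, +0.02).
Determinant of the coordinate differences = 115·5 − (-5)·(-45) = 350.
∂h/∂x = [(-0.11)·5 − (+0.02)·(-45)] / 350 = +0.0010000
∂h/∂y = [115·(+0.02) − (-5)·(-0.11)] / 350 = +0.005000
Flow = −∇h = (-0.0010000 east, -0.005000 north), which points south.

S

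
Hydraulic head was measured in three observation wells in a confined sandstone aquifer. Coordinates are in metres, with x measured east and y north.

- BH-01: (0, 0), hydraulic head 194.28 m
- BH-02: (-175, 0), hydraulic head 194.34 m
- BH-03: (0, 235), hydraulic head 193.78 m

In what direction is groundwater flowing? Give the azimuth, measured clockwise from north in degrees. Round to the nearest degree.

∂h/∂x = (194.34 − 194.28) / (-175 − 0) = -0.0003429
∂h/∂y = (193.78 − 194.28) / (235 − 0) = -0.002128
Flow direction (−∇h) has components (+0.0003429 E, +0.002128 N).
Azimuth = atan2(E, N) = atan2(+0.0003429, +0.002128) = 9.2° ≈ 009°.

009°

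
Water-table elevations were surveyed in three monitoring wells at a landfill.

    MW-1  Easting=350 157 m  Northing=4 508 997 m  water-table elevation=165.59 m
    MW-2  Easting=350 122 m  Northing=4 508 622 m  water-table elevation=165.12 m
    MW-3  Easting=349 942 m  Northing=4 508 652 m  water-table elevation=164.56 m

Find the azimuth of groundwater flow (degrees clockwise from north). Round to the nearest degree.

254°

Taking MW-1 as reference: MW-2−MW-1 = (-35, -375, -0.47); MW-3−MW-1 = (-215, -345, -1.03).
Determinant of the coordinate differences = (-35)·(-345) − (-215)·(-375) = -68550.
∂h/∂x = [(-0.47)·(-345) − (-1.03)·(-375)] / -68550 = +0.003269
∂h/∂y = [(-35)·(-1.03) − (-215)·(-0.47)] / -68550 = +0.0009482
Flow direction (−∇h) has components (-0.003269 E, -0.0009482 N).
Azimuth = atan2(E, N) = atan2(-0.003269, -0.0009482) = 253.8° ≈ 254°.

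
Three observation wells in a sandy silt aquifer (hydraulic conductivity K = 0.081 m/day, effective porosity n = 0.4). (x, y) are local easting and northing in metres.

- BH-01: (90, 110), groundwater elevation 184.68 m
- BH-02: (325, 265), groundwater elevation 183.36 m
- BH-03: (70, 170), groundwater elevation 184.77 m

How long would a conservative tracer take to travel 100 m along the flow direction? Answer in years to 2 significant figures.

Three-point gradient (reference BH-01): Δ to BH-02 = (235, 155, -1.32), Δ to BH-03 = (-20, 60, +0.09).
∂h/∂x = -0.005416, ∂h/∂y = -0.0003052 (det = 17200).
|∇h| = √(-0.005416² + -0.0003052²) = 0.005425
Seepage velocity v = K·i/n = 0.081 × 0.005425 / 0.4 = 0.001099 m/day.
t = 100 / 0.001099 = 9.099e+04 days = 249 years.

250 years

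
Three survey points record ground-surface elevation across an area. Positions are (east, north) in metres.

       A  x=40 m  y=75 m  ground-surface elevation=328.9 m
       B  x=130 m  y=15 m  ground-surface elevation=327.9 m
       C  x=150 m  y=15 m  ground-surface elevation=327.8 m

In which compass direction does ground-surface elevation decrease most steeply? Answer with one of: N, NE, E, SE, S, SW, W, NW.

SE

Three-point gradient (reference A): Δ to B = (90, -60, -1.0), Δ to C = (110, -60, -1.1).
∂z/∂x = -0.005000, ∂z/∂y = +0.009167 (det = 1200).
Steepest decrease is along −∇f = (+0.005000 E, -0.009167 N) → southeast.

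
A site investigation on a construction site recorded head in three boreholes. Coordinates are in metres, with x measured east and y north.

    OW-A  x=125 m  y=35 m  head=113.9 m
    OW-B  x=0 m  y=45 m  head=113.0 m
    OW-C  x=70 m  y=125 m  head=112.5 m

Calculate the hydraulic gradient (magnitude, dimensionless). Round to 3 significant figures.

Taking OW-A as reference: OW-B−OW-A = (-125, 10, -0.9); OW-C−OW-A = (-55, 90, -1.4).
Determinant of the coordinate differences = (-125)·90 − (-55)·10 = -10700.
∂h/∂x = [(-0.9)·90 − (-1.4)·10] / -10700 = +0.006262
∂h/∂y = [(-125)·(-1.4) − (-55)·(-0.9)] / -10700 = -0.01173
|∇h| = √(0.006262² + -0.01173²) = 0.0133

0.0133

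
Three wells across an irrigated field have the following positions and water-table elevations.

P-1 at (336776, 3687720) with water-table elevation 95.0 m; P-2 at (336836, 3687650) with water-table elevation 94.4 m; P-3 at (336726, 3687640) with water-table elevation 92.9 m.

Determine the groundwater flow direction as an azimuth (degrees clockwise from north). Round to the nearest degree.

212°

Taking P-1 as reference: P-2−P-1 = (60, -70, -0.6); P-3−P-1 = (-50, -80, -2.1).
Determinant of the coordinate differences = 60·(-80) − (-50)·(-70) = -8300.
∂h/∂x = [(-0.6)·(-80) − (-2.1)·(-70)] / -8300 = +0.01193
∂h/∂y = [60·(-2.1) − (-50)·(-0.6)] / -8300 = +0.01880
Flow direction (−∇h) has components (-0.01193 E, -0.01880 N).
Azimuth = atan2(E, N) = atan2(-0.01193, -0.01880) = 212.4° ≈ 212°.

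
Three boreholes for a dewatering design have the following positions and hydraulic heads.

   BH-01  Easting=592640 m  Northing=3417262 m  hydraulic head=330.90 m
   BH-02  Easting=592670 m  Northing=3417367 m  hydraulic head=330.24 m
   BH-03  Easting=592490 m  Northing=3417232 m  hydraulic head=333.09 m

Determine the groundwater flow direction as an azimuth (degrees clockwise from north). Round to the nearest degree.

Taking BH-01 as reference: BH-02−BH-01 = (30, 105, -0.66); BH-03−BH-01 = (-150, -30, +2.19).
Determinant of the coordinate differences = 30·(-30) − (-150)·105 = 14850.
∂h/∂x = [(-0.66)·(-30) − (+2.19)·105] / 14850 = -0.01415
∂h/∂y = [30·(+2.19) − (-150)·(-0.66)] / 14850 = -0.002242
Flow direction (−∇h) has components (+0.01415 E, +0.002242 N).
Azimuth = atan2(E, N) = atan2(+0.01415, +0.002242) = 81.0° ≈ 081°.

081°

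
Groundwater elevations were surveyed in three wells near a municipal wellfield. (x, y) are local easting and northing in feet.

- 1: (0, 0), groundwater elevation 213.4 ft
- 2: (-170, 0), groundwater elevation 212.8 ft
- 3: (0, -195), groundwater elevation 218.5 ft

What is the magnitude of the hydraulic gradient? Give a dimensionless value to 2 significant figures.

∂h/∂x = (212.8 − 213.4) / (-170 − 0) = +0.003529
∂h/∂y = (218.5 − 213.4) / (-195 − 0) = -0.02615
|∇h| = √(0.003529² + -0.02615²) = 0.02639

0.026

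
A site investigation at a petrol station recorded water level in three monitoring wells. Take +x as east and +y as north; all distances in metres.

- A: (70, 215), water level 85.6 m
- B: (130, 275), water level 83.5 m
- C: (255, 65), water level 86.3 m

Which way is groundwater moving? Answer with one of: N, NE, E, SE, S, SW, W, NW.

NE

Differences from A: to B (Δx, Δy, Δh) = (60, 60, -2.1); to C = (185, -150, +0.7).
Solve a·Δx + b·Δy = Δh: det = 60·(-150) − 185·60 = -20100.
∂h/∂x = [(-2.1)·(-150) − (+0.7)·60] / -20100 = -0.01358
∂h/∂y = [60·(+0.7) − 185·(-2.1)] / -20100 = -0.02142
Flow = −∇h = (+0.01358 east, +0.02142 north), which points northeast.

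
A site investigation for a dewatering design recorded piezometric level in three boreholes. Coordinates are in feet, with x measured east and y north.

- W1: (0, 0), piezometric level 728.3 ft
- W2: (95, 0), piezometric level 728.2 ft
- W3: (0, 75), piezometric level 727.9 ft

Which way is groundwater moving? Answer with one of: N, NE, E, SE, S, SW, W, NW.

N

∂h/∂x = (728.2 − 728.3) / (95 − 0) = -0.001053
∂h/∂y = (727.9 − 728.3) / (75 − 0) = -0.005333
Flow = −∇h = (+0.001053 east, +0.005333 north), which points north.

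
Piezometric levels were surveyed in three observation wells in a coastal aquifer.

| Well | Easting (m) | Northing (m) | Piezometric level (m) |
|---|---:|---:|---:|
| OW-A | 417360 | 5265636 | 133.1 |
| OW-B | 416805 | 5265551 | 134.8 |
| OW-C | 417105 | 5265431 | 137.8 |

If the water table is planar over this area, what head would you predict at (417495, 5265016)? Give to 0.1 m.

147.8 m

Differences from OW-A: to OW-B (Δx, Δy, Δh) = (-555, -85, +1.7); to OW-C = (-255, -205, +4.7).
Solve a·Δx + b·Δy = Δh: det = (-555)·(-205) − (-255)·(-85) = 92100.
∂h/∂x = [(+1.7)·(-205) − (+4.7)·(-85)] / 92100 = +0.0005537
∂h/∂y = [(-555)·(+4.7) − (-255)·(+1.7)] / 92100 = -0.02362
h(417495, 5265016) = 133.1 + (+0.0005537)·(135) + (-0.02362)·(-620) = 133.1 +0.075 +14.642 = 147.816 m.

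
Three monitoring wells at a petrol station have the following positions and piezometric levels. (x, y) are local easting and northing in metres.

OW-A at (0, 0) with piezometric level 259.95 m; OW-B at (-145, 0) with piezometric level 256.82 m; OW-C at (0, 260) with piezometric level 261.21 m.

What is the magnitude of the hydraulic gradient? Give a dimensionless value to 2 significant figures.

∂h/∂x = (256.82 − 259.95) / (-145 − 0) = +0.02159
∂h/∂y = (261.21 − 259.95) / (260 − 0) = +0.004846
|∇h| = √(0.02159² + 0.004846²) = 0.02213

0.022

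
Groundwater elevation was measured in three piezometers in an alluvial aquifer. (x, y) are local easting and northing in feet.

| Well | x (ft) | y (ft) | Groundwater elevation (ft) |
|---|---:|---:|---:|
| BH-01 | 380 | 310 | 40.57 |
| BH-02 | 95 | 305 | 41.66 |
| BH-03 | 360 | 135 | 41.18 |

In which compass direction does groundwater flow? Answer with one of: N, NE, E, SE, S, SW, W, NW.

Three-point gradient (reference BH-01): Δ to BH-02 = (-285, -5, +1.09), Δ to BH-03 = (-20, -175, +0.61).
∂h/∂x = -0.003771, ∂h/∂y = -0.003055 (det = 49775).
Flow = −∇h = (+0.003771 east, +0.003055 north), which points northeast.

NE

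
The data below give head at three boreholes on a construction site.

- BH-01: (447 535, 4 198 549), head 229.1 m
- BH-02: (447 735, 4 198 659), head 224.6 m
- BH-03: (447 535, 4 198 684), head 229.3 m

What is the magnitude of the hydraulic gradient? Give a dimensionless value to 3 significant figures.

Taking BH-01 as reference: BH-02−BH-01 = (200, 110, -4.5); BH-03−BH-01 = (0, 135, +0.2).
Solve a·Δx + b·Δy = Δh: det = 200·135 − 0·110 = 27000.
∂h/∂x = [(-4.5)·135 − (+0.2)·110] / 27000 = -0.02331
∂h/∂y = [200·(+0.2) − 0·(-4.5)] / 27000 = +0.001481
|∇h| = √(-0.02331² + 0.001481²) = 0.02336

0.0234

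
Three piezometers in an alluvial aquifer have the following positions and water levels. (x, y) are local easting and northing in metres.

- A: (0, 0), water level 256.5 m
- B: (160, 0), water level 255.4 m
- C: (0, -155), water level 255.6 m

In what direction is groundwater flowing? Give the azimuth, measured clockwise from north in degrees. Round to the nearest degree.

∂h/∂x = (255.4 − 256.5) / (160 − 0) = -0.006875
∂h/∂y = (255.6 − 256.5) / (-155 − 0) = +0.005806
Flow direction (−∇h) has components (+0.006875 E, -0.005806 N).
Azimuth = atan2(E, N) = atan2(+0.006875, -0.005806) = 130.2° ≈ 130°.

130°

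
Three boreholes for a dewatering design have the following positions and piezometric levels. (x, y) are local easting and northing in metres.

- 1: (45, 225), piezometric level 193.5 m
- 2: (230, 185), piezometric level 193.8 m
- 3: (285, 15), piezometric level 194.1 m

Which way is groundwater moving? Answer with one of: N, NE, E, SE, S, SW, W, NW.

NW

Taking 1 as reference: 2−1 = (185, -40, +0.3); 3−1 = (240, -210, +0.6).
Solve a·Δx + b·Δy = Δh: det = 185·(-210) − 240·(-40) = -29250.
∂h/∂x = [(+0.3)·(-210) − (+0.6)·(-40)] / -29250 = +0.001333
∂h/∂y = [185·(+0.6) − 240·(+0.3)] / -29250 = -0.001333
Flow = −∇h = (-0.001333 east, +0.001333 north), which points northwest.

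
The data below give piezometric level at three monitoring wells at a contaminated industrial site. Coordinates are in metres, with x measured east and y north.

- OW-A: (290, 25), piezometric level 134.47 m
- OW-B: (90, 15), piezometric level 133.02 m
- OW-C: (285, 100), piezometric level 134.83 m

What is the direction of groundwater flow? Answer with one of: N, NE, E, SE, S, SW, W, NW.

SW

Differences from OW-A: to OW-B (Δx, Δy, Δh) = (-200, -10, -1.45); to OW-C = (-5, 75, +0.36).
Determinant of the coordinate differences = (-200)·75 − (-5)·(-10) = -15050.
∂h/∂x = [(-1.45)·75 − (+0.36)·(-10)] / -15050 = +0.006987
∂h/∂y = [(-200)·(+0.36) − (-5)·(-1.45)] / -15050 = +0.005266
Flow = −∇h = (-0.006987 east, -0.005266 north), which points southwest.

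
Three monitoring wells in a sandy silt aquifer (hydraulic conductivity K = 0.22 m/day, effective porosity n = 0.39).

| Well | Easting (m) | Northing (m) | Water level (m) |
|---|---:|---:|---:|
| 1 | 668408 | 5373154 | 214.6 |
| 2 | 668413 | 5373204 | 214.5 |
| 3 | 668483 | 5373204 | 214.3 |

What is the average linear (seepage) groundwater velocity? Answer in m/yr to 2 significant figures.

Differences from 1: to 2 (Δx, Δy, Δh) = (5, 50, -0.1); to 3 = (75, 50, -0.3).
Solve a·Δx + b·Δy = Δh: det = 5·50 − 75·50 = -3500.
∂h/∂x = [(-0.1)·50 − (-0.3)·50] / -3500 = -0.002857
∂h/∂y = [5·(-0.3) − 75·(-0.1)] / -3500 = -0.001714
|∇h| = √(-0.002857² + -0.001714²) = 0.003332
Seepage velocity v = K·i/n = 0.22 × 0.003332 / 0.39 = 0.00188 m/day = 0.6867 m/yr.

0.69 m/yr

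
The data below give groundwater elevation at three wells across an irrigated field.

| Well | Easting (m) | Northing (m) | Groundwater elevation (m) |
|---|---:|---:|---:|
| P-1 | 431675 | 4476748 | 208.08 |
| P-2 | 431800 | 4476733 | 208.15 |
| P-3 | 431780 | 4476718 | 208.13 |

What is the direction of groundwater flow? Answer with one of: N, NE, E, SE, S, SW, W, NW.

Taking P-1 as reference: P-2−P-1 = (125, -15, +0.07); P-3−P-1 = (105, -30, +0.05).
Solve a·Δx + b·Δy = Δh: det = 125·(-30) − 105·(-15) = -2175.
∂h/∂x = [(+0.07)·(-30) − (+0.05)·(-15)] / -2175 = +0.0006207
∂h/∂y = [125·(+0.05) − 105·(+0.07)] / -2175 = +0.0005057
Flow = −∇h = (-0.0006207 east, -0.0005057 north), which points southwest.

SW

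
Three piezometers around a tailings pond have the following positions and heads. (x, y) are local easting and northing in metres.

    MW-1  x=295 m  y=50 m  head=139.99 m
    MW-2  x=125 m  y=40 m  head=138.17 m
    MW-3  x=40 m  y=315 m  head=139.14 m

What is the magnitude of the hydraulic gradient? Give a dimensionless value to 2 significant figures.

0.012

Taking MW-1 as reference: MW-2−MW-1 = (-170, -10, -1.82); MW-3−MW-1 = (-255, 265, -0.85).
Solve a·Δx + b·Δy = Δh: det = (-170)·265 − (-255)·(-10) = -47600.
∂h/∂x = [(-1.82)·265 − (-0.85)·(-10)] / -47600 = +0.01031
∂h/∂y = [(-170)·(-0.85) − (-255)·(-1.82)] / -47600 = +0.006714
|∇h| = √(0.01031² + 0.006714²) = 0.0123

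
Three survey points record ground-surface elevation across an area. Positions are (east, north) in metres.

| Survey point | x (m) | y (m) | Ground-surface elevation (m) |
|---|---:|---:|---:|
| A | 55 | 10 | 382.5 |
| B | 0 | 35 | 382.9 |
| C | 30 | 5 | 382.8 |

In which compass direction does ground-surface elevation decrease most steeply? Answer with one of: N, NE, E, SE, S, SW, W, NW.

Taking A as reference: B−A = (-55, 25, +0.4); C−A = (-25, -5, +0.3).
Solve a·Δx + b·Δy = Δz: det = (-55)·(-5) − (-25)·25 = 900.
∂z/∂x = [(+0.4)·(-5) − (+0.3)·25] / 900 = -0.01056
∂z/∂y = [(-55)·(+0.3) − (-25)·(+0.4)] / 900 = -0.007222
Steepest decrease is along −∇f = (+0.01056 E, +0.007222 N) → northeast.

NE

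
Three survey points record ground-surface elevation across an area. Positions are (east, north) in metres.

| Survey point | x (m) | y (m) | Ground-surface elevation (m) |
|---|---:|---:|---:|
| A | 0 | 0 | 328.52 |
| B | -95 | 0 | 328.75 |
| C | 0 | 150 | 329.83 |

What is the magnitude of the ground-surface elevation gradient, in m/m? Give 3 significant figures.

∂z/∂x = (328.75 − 328.52) / (-95 − 0) = -0.002421
∂z/∂y = (329.83 − 328.52) / (150 − 0) = +0.008733
|∇f| = √(-0.002421² + 0.008733²) = 0.009062 m/m

0.00906 m/m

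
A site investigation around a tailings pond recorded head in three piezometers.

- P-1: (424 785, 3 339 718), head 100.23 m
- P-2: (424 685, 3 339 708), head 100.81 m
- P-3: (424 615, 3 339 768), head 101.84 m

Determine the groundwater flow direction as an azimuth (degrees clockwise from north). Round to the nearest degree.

Differences from P-1: to P-2 (Δx, Δy, Δh) = (-100, -10, +0.58); to P-3 = (-170, 50, +1.61).
Determinant of the coordinate differences = (-100)·50 − (-170)·(-10) = -6700.
∂h/∂x = [(+0.58)·50 − (+1.61)·(-10)] / -6700 = -0.006731
∂h/∂y = [(-100)·(+1.61) − (-170)·(+0.58)] / -6700 = +0.009313
Flow direction (−∇h) has components (+0.006731 E, -0.009313 N).
Azimuth = atan2(E, N) = atan2(+0.006731, -0.009313) = 144.1° ≈ 144°.

144°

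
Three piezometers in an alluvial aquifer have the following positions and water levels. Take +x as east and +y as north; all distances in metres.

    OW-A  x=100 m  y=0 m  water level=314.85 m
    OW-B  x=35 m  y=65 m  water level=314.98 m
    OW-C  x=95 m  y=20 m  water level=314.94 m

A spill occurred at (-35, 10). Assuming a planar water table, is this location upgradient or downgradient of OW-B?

downgradient

Three-point gradient (reference OW-A): Δ to OW-B = (-65, 65, +0.13), Δ to OW-C = (-5, 20, +0.09).
∂h/∂x = +0.003333, ∂h/∂y = +0.005333 (det = -975).
Head at (-35, 10) = 314.85 + (+0.003333)·(-135) + (+0.005333)·(10) = 314.45 m.
That is lower than the 314.98 m at OW-B, so the point is downgradient.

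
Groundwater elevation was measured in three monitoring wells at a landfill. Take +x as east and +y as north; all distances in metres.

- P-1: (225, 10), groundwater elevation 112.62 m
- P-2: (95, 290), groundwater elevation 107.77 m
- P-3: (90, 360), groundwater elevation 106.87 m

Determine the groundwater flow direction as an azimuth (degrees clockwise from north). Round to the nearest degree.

Taking P-1 as reference: P-2−P-1 = (-130, 280, -4.85); P-3−P-1 = (-135, 350, -5.75).
Solve a·Δx + b·Δy = Δh: det = (-130)·350 − (-135)·280 = -7700.
∂h/∂x = [(-4.85)·350 − (-5.75)·280] / -7700 = +0.01136
∂h/∂y = [(-130)·(-5.75) − (-135)·(-4.85)] / -7700 = -0.01205
Flow direction (−∇h) has components (-0.01136 E, +0.01205 N).
Azimuth = atan2(E, N) = atan2(-0.01136, +0.01205) = 316.7° ≈ 317°.

317°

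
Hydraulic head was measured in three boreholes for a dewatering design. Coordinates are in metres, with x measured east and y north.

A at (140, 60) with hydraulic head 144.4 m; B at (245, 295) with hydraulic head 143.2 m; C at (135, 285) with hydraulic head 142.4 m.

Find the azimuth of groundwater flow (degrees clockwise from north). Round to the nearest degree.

Differences from A: to B (Δx, Δy, Δh) = (105, 235, -1.2); to C = (-5, 225, -2.0).
Determinant of the coordinate differences = 105·225 − (-5)·235 = 24800.
∂h/∂x = [(-1.2)·225 − (-2.0)·235] / 24800 = +0.008065
∂h/∂y = [105·(-2.0) − (-5)·(-1.2)] / 24800 = -0.008710
Flow direction (−∇h) has components (-0.008065 E, +0.008710 N).
Azimuth = atan2(E, N) = atan2(-0.008065, +0.008710) = 317.2° ≈ 317°.

317°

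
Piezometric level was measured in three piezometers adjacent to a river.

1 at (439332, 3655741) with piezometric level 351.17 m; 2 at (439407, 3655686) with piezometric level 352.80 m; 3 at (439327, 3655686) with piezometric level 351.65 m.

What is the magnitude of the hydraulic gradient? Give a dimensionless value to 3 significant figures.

Differences from 1: to 2 (Δx, Δy, Δh) = (75, -55, +1.63); to 3 = (-5, -55, +0.48).
Solve a·Δx + b·Δy = Δh: det = 75·(-55) − (-5)·(-55) = -4400.
∂h/∂x = [(+1.63)·(-55) − (+0.48)·(-55)] / -4400 = +0.01438
∂h/∂y = [75·(+0.48) − (-5)·(+1.63)] / -4400 = -0.01003
|∇h| = √(0.01438² + -0.01003²) = 0.01753

0.0175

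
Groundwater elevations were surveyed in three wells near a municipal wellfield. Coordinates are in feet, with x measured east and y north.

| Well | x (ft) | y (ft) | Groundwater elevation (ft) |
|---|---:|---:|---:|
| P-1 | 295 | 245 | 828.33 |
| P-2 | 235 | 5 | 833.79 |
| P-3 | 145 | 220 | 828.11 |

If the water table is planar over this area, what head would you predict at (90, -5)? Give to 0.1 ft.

833.2 ft

Taking P-1 as reference: P-2−P-1 = (-60, -240, +5.46); P-3−P-1 = (-150, -25, -0.22).
Solve a·Δx + b·Δy = Δh: det = (-60)·(-25) − (-150)·(-240) = -34500.
∂h/∂x = [(+5.46)·(-25) − (-0.22)·(-240)] / -34500 = +0.005487
∂h/∂y = [(-60)·(-0.22) − (-150)·(+5.46)] / -34500 = -0.02412
h(90, -5) = 828.33 + (+0.005487)·(-205) + (-0.02412)·(-250) = 828.33 -1.125 +6.030 = 833.236 ft.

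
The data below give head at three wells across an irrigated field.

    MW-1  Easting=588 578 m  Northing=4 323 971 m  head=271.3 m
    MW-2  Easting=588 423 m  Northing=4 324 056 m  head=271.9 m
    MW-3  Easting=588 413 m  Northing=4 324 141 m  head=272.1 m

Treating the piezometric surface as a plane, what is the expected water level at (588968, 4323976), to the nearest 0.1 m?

With h = a·x + b·y + c and MW-1 as origin, the differences give:
  (-155)·a + 85·b = +0.6
  (-165)·a + 170·b = +0.8
Eliminate b (×170 and ×85, subtract): -12325·a = 34.00 → a = ∂h/∂x = -0.002759
Back-substitute: b = ∂h/∂y = +0.002028.
h(588968, 4323976) = 271.3 + (-0.002759)·(390) + (+0.002028)·(5) = 271.3 -1.076 +0.010 = 270.234 m.

270.2 m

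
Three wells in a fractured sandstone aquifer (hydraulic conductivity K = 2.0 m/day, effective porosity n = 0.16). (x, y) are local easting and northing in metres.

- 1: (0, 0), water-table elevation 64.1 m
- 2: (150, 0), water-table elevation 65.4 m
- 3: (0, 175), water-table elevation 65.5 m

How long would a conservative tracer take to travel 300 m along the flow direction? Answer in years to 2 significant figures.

∂h/∂x = (65.4 − 64.1) / (150 − 0) = +0.008667
∂h/∂y = (65.5 − 64.1) / (175 − 0) = +0.008000
|∇h| = √(0.008667² + 0.008000²) = 0.01179
Seepage velocity v = K·i/n = 2.0 × 0.01179 / 0.16 = 0.1474 m/day.
t = 300 / 0.1474 = 2035 days = 5.57 years.

5.6 years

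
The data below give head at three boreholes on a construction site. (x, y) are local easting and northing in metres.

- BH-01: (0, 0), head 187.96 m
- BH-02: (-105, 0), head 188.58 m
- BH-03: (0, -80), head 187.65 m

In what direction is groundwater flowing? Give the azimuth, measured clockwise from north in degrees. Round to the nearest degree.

123°

∂h/∂x = (188.58 − 187.96) / (-105 − 0) = -0.005905
∂h/∂y = (187.65 − 187.96) / (-80 − 0) = +0.003875
Flow direction (−∇h) has components (+0.005905 E, -0.003875 N).
Azimuth = atan2(E, N) = atan2(+0.005905, -0.003875) = 123.3° ≈ 123°.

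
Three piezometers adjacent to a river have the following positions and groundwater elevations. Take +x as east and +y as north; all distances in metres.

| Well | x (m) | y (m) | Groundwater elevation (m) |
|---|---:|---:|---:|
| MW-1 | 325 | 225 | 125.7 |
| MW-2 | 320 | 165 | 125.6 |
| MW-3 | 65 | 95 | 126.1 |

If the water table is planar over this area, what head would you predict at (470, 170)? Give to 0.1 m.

With h = a·x + b·y + c and MW-1 as origin, the differences give:
  (-5)·a + (-60)·b = -0.1
  (-260)·a + (-130)·b = +0.4
Eliminate b (×(-130) and ×(-60), subtract): -14950·a = 37.00 → a = ∂h/∂x = -0.002475
Back-substitute: b = ∂h/∂y = +0.001873.
h(470, 170) = 125.7 + (-0.002475)·(145) + (+0.001873)·(-55) = 125.7 -0.359 -0.103 = 125.238 m.

125.2 m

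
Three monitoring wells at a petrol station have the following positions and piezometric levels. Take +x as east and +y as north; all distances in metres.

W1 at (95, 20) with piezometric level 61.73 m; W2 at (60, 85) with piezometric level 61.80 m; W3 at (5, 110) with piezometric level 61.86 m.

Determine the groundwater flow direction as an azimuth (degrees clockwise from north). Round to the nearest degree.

129°

With h = a·x + b·y + c and W1 as origin, the differences give:
  (-35)·a + 65·b = +0.07
  (-90)·a + 90·b = +0.13
Eliminate b (×90 and ×65, subtract): 2700·a = -2.150 → a = ∂h/∂x = -0.0007963
Back-substitute: b = ∂h/∂y = +0.0006481.
Flow direction (−∇h) has components (+0.0007963 E, -0.0006481 N).
Azimuth = atan2(E, N) = atan2(+0.0007963, -0.0006481) = 129.1° ≈ 129°.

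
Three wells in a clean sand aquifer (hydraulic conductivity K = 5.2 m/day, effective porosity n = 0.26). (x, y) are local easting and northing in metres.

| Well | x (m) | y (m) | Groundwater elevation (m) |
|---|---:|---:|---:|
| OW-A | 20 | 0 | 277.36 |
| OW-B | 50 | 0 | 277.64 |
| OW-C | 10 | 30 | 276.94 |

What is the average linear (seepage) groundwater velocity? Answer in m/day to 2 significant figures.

With h = a·x + b·y + c and OW-A as origin, the differences give:
  30·a + 0·b = +0.28
  (-10)·a + 30·b = -0.42
Eliminate b (×30 and ×0, subtract): 900·a = 8.400 → a = ∂h/∂x = +0.009333
Back-substitute: b = ∂h/∂y = -0.01089.
|∇h| = √(0.009333² + -0.01089²) = 0.01434
Seepage velocity v = K·i/n = 5.2 × 0.01434 / 0.26 = 0.2868 m/day.

0.29 m/day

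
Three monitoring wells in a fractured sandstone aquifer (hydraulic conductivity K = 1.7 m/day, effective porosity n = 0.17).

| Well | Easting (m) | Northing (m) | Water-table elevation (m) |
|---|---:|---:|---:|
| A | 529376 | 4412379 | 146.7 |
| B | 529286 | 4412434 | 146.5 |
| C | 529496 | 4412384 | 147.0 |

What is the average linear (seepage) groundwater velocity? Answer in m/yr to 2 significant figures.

9.2 m/yr

Three-point gradient (reference A): Δ to B = (-90, 55, -0.2), Δ to C = (120, 5, +0.3).
∂h/∂x = +0.002482, ∂h/∂y = +0.0004255 (det = -7050).
|∇h| = √(0.002482² + 0.0004255²) = 0.002518
Seepage velocity v = K·i/n = 1.7 × 0.002518 / 0.17 = 0.02518 m/day = 9.197 m/yr.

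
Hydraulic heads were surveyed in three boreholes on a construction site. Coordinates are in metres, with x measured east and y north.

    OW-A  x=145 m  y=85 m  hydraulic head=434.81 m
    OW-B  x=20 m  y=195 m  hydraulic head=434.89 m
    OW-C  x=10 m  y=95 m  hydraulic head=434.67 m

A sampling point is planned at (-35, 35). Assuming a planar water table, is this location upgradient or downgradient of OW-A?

downgradient

Taking OW-A as reference: OW-B−OW-A = (-125, 110, +0.08); OW-C−OW-A = (-135, 10, -0.14).
Solve a·Δx + b·Δy = Δh: det = (-125)·10 − (-135)·110 = 13600.
∂h/∂x = [(+0.08)·10 − (-0.14)·110] / 13600 = +0.001191
∂h/∂y = [(-125)·(-0.14) − (-135)·(+0.08)] / 13600 = +0.002081
Head at (-35, 35) = 434.81 + (+0.001191)·(-180) + (+0.002081)·(-50) = 434.49 m.
That is lower than the 434.81 m at OW-A, so the point is downgradient.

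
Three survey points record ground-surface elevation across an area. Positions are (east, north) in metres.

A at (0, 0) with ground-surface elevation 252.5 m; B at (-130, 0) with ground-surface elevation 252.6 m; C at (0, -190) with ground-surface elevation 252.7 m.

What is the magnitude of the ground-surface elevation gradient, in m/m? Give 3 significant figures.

∂z/∂x = (252.6 − 252.5) / (-130 − 0) = -0.0007692
∂z/∂y = (252.7 − 252.5) / (-190 − 0) = -0.001053
|∇f| = √(-0.0007692² + -0.001053²) = 0.001304 m/m

0.00130 m/m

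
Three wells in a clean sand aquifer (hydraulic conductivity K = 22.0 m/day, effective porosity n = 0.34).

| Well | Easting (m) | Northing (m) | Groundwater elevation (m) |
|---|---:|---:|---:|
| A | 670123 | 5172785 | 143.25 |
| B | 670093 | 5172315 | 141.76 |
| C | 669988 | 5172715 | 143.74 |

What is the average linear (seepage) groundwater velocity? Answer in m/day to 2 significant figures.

Differences from A: to B (Δx, Δy, Δh) = (-30, -470, -1.49); to C = (-135, -70, +0.49).
Determinant of the coordinate differences = (-30)·(-70) − (-135)·(-470) = -61350.
∂h/∂x = [(-1.49)·(-70) − (+0.49)·(-470)] / -61350 = -0.005454
∂h/∂y = [(-30)·(+0.49) − (-135)·(-1.49)] / -61350 = +0.003518
|∇h| = √(-0.005454² + 0.003518²) = 0.00649
Seepage velocity v = K·i/n = 22.0 × 0.00649 / 0.34 = 0.4199 m/day.

0.42 m/day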